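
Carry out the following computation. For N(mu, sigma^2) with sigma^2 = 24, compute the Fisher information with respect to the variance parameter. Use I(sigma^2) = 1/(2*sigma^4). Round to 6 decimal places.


Fisher information for variance: I(sigma^2) = 1/(2*sigma^4).
sigma^2 = 24, so sigma^4 = 576.
I = 1/(2*576) = 1/1152 = 0.000868

0.000868


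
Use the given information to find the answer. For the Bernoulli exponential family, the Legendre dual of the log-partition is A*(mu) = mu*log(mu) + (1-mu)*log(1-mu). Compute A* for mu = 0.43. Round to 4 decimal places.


Legendre transform for Bernoulli:
A*(mu) = mu*log(mu) + (1-mu)*log(1-mu).
mu = 0.43, 1-mu = 0.57.
mu*log(mu) = 0.43*log(0.43) = -0.362907.
(1-mu)*log(1-mu) = 0.57*log(0.57) = -0.320408.
A* = -0.362907 + -0.320408 = -0.6833

-0.6833


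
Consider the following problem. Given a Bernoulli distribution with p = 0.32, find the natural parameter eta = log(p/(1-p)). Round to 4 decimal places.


Natural parameter for Bernoulli: eta = log(p/(1-p)).
p = 0.32, 1-p = 0.68.
p/(1-p) = 0.470588.
eta = log(0.470588) = -0.7538

-0.7538


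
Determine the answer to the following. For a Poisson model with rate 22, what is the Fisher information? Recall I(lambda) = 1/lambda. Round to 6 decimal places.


Fisher information for Poisson: I(lambda) = 1/lambda.
lambda = 22.
I(lambda) = 1/22 = 0.045455

0.045455


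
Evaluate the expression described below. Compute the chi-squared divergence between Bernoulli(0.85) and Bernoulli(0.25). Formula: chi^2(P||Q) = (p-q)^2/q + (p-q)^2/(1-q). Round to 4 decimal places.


Chi-squared divergence between Bernoulli distributions:
chi^2 = (p-q)^2/q + (p-q)^2/(1-q).
p = 0.85, q = 0.25, p-q = 0.6.
(p-q)^2 = 0.36.
term1 = 0.36/0.25 = 1.44.
term2 = 0.36/0.75 = 0.48.
chi^2 = 1.44 + 0.48 = 1.9200

1.9200


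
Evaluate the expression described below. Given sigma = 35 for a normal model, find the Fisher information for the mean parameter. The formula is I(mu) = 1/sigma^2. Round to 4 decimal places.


The Fisher information for the mean of a normal distribution is I(mu) = 1/sigma^2.
sigma = 35, so sigma^2 = 1225.
I(mu) = 1/1225 = 0.0008

0.0008


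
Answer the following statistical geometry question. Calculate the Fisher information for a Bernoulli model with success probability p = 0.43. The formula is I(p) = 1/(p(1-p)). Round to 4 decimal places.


For Bernoulli(p), Fisher information is I(p) = 1/(p*(1-p)).
p = 0.43, 1-p = 0.57.
p*(1-p) = 0.2451.
I(p) = 1/0.2451 = 4.0800

4.0800


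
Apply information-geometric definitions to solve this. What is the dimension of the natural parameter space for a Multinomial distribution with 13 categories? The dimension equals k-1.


Exponential family dimension calculation:
For Multinomial with k=13 categories, dim = k-1 = 12.

12


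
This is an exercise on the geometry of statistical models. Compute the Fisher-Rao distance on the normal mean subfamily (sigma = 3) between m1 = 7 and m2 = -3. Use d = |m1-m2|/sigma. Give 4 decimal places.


On the fixed-variance normal subfamily, geodesic distance = |m1-m2|/sigma.
|7 - -3| = 10.
sigma = 3.
d = 10/3 = 3.3333

3.3333


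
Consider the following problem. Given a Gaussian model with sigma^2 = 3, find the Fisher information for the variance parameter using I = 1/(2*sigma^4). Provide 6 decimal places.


Fisher information for variance: I(sigma^2) = 1/(2*sigma^4).
sigma^2 = 3, so sigma^4 = 9.
I = 1/(2*9) = 1/18 = 0.055556

0.055556


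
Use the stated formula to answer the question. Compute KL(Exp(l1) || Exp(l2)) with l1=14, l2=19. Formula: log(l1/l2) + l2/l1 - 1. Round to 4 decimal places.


KL divergence for exponential family:
KL = log(l1/l2) + l2/l1 - 1.
log(14/19) = -0.305382.
19/14 = 1.357143.
KL = -0.305382 + 1.357143 - 1 = 0.0518

0.0518


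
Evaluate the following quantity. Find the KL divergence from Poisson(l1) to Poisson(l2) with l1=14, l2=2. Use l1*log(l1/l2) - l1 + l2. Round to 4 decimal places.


KL divergence for Poisson:
KL = l1*log(l1/l2) - l1 + l2.
l1 = 14, l2 = 2.
log(14/2) = 1.94591.
l1*log(l1/l2) = 14 * 1.94591 = 27.242742.
KL = 27.242742 - 14 + 2 = 15.2427

15.2427


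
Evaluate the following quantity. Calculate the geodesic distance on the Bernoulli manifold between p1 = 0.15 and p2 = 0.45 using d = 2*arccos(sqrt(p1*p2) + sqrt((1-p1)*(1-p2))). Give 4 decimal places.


Geodesic distance on Bernoulli manifold:
d(p1,p2) = 2*arccos(sqrt(p1*p2) + sqrt((1-p1)*(1-p2))).
sqrt(p1*p2) = sqrt(0.15*0.45) = 0.259808.
sqrt((1-p1)*(1-p2)) = sqrt(0.85*0.55) = 0.68374.
arg = 0.259808 + 0.68374 = 0.943547.
d = 2*arccos(0.943547) = 0.6752

0.6752


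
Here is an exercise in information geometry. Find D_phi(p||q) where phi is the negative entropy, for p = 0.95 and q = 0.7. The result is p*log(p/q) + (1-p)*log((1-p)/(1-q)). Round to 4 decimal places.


Bregman divergence with negative entropy generator:
D = p*log(p/q) + (1-p)*log((1-p)/(1-q)).
p = 0.95, q = 0.7.
p*log(p/q) = 0.95*log(0.95/0.7) = 0.290113.
(1-p)*log((1-p)/(1-q)) = 0.05*log(0.05/0.3) = -0.089588.
D = 0.290113 + -0.089588 = 0.2005

0.2005


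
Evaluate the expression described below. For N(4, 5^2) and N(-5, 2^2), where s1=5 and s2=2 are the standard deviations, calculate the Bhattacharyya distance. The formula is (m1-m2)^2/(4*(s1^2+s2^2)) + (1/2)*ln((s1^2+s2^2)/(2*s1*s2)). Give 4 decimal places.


Bhattacharyya distance between two Gaussians:
DB = (m1-m2)^2/(4*(s1^2+s2^2)) + (1/2)*ln((s1^2+s2^2)/(2*s1*s2)).
(m1-m2)^2 = (9)^2 = 81.
s1^2+s2^2 = 25 + 4 = 29.
term1 = 81/116 = 0.698276.
term2 = 0.5*ln(29/20.0) = 0.185782.
DB = 0.698276 + 0.185782 = 0.8841

0.8841


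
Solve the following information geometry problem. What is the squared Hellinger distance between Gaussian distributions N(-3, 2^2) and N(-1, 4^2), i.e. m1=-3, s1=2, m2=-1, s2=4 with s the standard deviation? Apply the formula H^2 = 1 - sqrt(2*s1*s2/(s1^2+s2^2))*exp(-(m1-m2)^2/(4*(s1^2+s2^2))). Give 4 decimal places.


Squared Hellinger distance for Gaussians:
H^2 = 1 - sqrt(2*s1*s2/(s1^2+s2^2)) * exp(-(m1-m2)^2/(4*(s1^2+s2^2))).
s1^2 = 4, s2^2 = 16, s1^2+s2^2 = 20.
sqrt(2*2*4/(20)) = 0.894427.
(m1-m2)^2 = (-2)^2 = 4.
exp(-4/(4*20)) = exp(-0.05) = 0.951229.
H^2 = 1 - 0.894427*0.951229 = 0.1492

0.1492


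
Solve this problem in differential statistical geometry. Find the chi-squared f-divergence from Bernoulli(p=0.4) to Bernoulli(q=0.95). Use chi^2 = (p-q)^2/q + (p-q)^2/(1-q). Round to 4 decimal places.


Chi-squared divergence between Bernoulli distributions:
chi^2 = (p-q)^2/q + (p-q)^2/(1-q).
p = 0.4, q = 0.95, p-q = -0.55.
(p-q)^2 = 0.3025.
term1 = 0.3025/0.95 = 0.318421.
term2 = 0.3025/0.05 = 6.05.
chi^2 = 0.318421 + 6.05 = 6.3684

6.3684


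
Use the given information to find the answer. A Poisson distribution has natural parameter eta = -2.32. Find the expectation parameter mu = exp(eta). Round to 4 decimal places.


Expectation parameter for Poisson exponential family:
mu = exp(eta).
eta = -2.32.
mu = exp(-2.32) = 0.0983

0.0983


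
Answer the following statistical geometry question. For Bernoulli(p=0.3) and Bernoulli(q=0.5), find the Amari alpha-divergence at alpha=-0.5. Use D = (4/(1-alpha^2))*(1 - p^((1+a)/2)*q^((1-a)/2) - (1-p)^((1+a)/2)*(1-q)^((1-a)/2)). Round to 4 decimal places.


Amari alpha-divergence:
D = (4/(1-alpha^2))*(1 - p^((1+a)/2)*q^((1-a)/2) - (1-p)^((1+a)/2)*(1-q)^((1-a)/2)).
alpha = -0.5, p = 0.3, q = 0.5.
e1 = (1+alpha)/2 = 0.25, e2 = (1-alpha)/2 = 0.75.
t1 = p^e1 * q^e2 = 0.3^0.25 * 0.5^0.75 = 0.440056.
t2 = (1-p)^e1 * (1-q)^e2 = 0.7^0.25 * 0.5^0.75 = 0.543879.
4/(1-alpha^2) = 5.333333.
D = 5.333333*(1 - 0.440056 - 0.543879) = 0.0857

0.0857


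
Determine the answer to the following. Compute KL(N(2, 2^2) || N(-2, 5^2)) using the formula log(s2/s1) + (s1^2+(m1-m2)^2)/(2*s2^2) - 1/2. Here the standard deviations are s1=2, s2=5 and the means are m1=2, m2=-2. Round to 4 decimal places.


KL divergence between normal distributions:
KL = log(s2/s1) + (s1^2 + (m1-m2)^2)/(2*s2^2) - 1/2.
log(5/2) = 0.916291.
(2^2 + (2--2)^2)/(2*5^2) = (4 + 16)/50 = 0.4.
KL = 0.916291 + 0.4 - 0.5 = 0.8163

0.8163


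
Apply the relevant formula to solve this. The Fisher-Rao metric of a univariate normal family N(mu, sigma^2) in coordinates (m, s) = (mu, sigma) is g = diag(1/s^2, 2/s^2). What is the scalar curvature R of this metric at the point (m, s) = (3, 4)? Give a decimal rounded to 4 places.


The metric has the form g = (A dm^2 + B ds^2)/s^2 with A = 1, B = 2.
Substitute u = sqrt(A/B)*m: g = B*(du^2 + ds^2)/s^2, i.e. B times the
Poincare upper half-plane metric, which has constant Gaussian curvature -1.
Scaling a 2D metric by a constant c divides the Gaussian curvature by c,
so K = -1/B = -1/(2) = -0.5000 everywhere (the point (m, s) = (3, 4) is irrelevant:
the curvature is constant).
Scalar curvature in dimension 2: R = 2K = -2/(2) = -1.0000.

-1.0000


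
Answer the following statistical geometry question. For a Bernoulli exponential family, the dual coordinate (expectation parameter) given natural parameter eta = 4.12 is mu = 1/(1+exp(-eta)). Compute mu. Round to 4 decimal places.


Dual coordinate (expectation parameter) for Bernoulli:
mu = 1/(1+exp(-eta)).
eta = 4.12.
exp(-eta) = exp(-4.12) = 0.016245.
mu = 1/(1+0.016245) = 0.9840

0.9840


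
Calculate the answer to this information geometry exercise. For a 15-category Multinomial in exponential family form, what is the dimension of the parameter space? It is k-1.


Exponential family dimension calculation:
For Multinomial with k=15 categories, dim = k-1 = 14.

14


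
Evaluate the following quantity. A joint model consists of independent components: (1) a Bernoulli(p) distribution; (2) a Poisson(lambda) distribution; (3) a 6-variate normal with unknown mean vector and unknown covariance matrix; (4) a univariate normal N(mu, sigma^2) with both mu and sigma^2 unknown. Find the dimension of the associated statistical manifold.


The dimension of a statistical manifold equals the number of free
(independent) real parameters of the model. For a product of independent
blocks the parameter counts add.
- Bernoulli (p): 1.
- Poisson (lambda): 1.
- 6-variate normal: 6 (mean) + 6*7/2 = 21 (symmetric covariance) = 27.
- normal (mu, sigma^2): 2.
Total = 1 + 1 + 27 + 2 = 31.
Dimension = 31

31


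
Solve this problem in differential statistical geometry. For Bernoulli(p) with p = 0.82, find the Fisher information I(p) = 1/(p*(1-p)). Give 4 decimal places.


For Bernoulli(p), Fisher information is I(p) = 1/(p*(1-p)).
p = 0.82, 1-p = 0.18.
p*(1-p) = 0.1476.
I(p) = 1/0.1476 = 6.7751

6.7751


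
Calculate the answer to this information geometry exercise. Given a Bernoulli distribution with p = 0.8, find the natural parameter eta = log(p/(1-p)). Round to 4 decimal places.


Natural parameter for Bernoulli: eta = log(p/(1-p)).
p = 0.8, 1-p = 0.2.
p/(1-p) = 4.0.
eta = log(4.0) = 1.3863

1.3863


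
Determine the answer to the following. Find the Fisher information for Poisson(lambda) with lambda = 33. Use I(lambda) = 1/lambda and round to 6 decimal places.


Fisher information for Poisson: I(lambda) = 1/lambda.
lambda = 33.
I(lambda) = 1/33 = 0.030303

0.030303


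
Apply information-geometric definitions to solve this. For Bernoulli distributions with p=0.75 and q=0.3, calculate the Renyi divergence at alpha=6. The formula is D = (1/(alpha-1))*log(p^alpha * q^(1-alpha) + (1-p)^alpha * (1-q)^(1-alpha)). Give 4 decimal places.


Renyi divergence of order alpha between Bernoulli distributions:
D = (1/(alpha-1))*log(p^alpha * q^(1-alpha) + (1-p)^alpha * (1-q)^(1-alpha)).
alpha = 6, p = 0.75, q = 0.3.
p^alpha * q^(1-alpha) = 0.75^6 * 0.3^-5 = 73.242188.
(1-p)^alpha * (1-q)^(1-alpha) = 0.25^6 * 0.7^-5 = 0.001453.
sum = 73.242188 + 0.001453 = 73.24364.
D = (1/5)*log(73.24364) = 0.8588

0.8588


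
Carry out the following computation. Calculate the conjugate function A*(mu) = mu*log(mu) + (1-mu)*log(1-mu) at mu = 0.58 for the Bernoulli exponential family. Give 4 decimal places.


Legendre transform for Bernoulli:
A*(mu) = mu*log(mu) + (1-mu)*log(1-mu).
mu = 0.58, 1-mu = 0.42.
mu*log(mu) = 0.58*log(0.58) = -0.315942.
(1-mu)*log(1-mu) = 0.42*log(0.42) = -0.36435.
A* = -0.315942 + -0.36435 = -0.6803

-0.6803


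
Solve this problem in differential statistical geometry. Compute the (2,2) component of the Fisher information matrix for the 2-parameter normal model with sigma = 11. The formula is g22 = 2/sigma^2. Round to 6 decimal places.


For the 2-parameter normal family, the Fisher metric has:
  g11 = 1/sigma^2, g22 = 2/sigma^2.
sigma = 11, sigma^2 = 121.
g22 = 0.016529

0.016529


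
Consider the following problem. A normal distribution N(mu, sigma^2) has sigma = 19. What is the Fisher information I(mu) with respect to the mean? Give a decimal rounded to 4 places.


The Fisher information for the mean of a normal distribution is I(mu) = 1/sigma^2.
sigma = 19, so sigma^2 = 361.
I(mu) = 1/361 = 0.0028

0.0028


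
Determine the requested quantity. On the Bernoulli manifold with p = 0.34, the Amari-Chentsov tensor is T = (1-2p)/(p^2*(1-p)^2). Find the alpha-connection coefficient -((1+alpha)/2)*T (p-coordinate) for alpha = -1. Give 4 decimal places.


Skewness (Amari-Chentsov) tensor: T = (1-2p)/(p^2*(1-p)^2).
p = 0.34, 1-2p = 0.32, p^2 = 0.1156, (1-p)^2 = 0.4356.
T = 0.32/(0.1156 * 0.4356) = 6.354835.
In the p-coordinate, Gamma^(alpha) = Gamma^(0) - (alpha/2)*T with Gamma^(0) = (1/2)*g'(p) = -T/2,
so Gamma^(alpha) = -((1+alpha)/2)*T.
alpha = -1, -(1+alpha)/2 = 0.0.
Gamma = 0.0 * 6.354835 = 0.0000

0.0000


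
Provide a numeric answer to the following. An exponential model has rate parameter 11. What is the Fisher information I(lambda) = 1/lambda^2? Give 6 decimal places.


Fisher information for exponential: I(lambda) = 1/lambda^2.
lambda = 11, lambda^2 = 121.
I = 1/121 = 0.008264

0.008264


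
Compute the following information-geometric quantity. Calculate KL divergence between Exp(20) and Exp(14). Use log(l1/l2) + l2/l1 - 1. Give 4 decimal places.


KL divergence for exponential family:
KL = log(l1/l2) + l2/l1 - 1.
log(20/14) = 0.356675.
14/20 = 0.7.
KL = 0.356675 + 0.7 - 1 = 0.0567

0.0567


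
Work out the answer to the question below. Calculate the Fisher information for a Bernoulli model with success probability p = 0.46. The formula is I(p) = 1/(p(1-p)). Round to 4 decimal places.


For Bernoulli(p), Fisher information is I(p) = 1/(p*(1-p)).
p = 0.46, 1-p = 0.54.
p*(1-p) = 0.2484.
I(p) = 1/0.2484 = 4.0258

4.0258


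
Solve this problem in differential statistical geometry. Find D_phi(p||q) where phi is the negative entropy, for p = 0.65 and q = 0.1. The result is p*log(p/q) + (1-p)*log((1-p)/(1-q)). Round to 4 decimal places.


Bregman divergence with negative entropy generator:
D = p*log(p/q) + (1-p)*log((1-p)/(1-q)).
p = 0.65, q = 0.1.
p*log(p/q) = 0.65*log(0.65/0.1) = 1.216671.
(1-p)*log((1-p)/(1-q)) = 0.35*log(0.35/0.9) = -0.330562.
D = 1.216671 + -0.330562 = 0.8861

0.8861


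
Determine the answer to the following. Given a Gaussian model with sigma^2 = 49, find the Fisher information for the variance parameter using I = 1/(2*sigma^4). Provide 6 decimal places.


Fisher information for variance: I(sigma^2) = 1/(2*sigma^4).
sigma^2 = 49, so sigma^4 = 2401.
I = 1/(2*2401) = 1/4802 = 0.000208

0.000208


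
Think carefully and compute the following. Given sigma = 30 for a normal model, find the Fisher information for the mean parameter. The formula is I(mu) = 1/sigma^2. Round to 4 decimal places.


The Fisher information for the mean of a normal distribution is I(mu) = 1/sigma^2.
sigma = 30, so sigma^2 = 900.
I(mu) = 1/900 = 0.0011

0.0011


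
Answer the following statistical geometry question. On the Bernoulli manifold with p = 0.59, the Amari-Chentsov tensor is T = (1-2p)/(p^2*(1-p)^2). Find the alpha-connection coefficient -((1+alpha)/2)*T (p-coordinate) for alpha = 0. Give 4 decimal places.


Skewness (Amari-Chentsov) tensor: T = (1-2p)/(p^2*(1-p)^2).
p = 0.59, 1-2p = -0.18, p^2 = 0.3481, (1-p)^2 = 0.1681.
T = -0.18/(0.3481 * 0.1681) = -3.076102.
In the p-coordinate, Gamma^(alpha) = Gamma^(0) - (alpha/2)*T with Gamma^(0) = (1/2)*g'(p) = -T/2,
so Gamma^(alpha) = -((1+alpha)/2)*T.
alpha = 0, -(1+alpha)/2 = -0.5.
Gamma = -0.5 * -3.076102 = 1.5381

1.5381


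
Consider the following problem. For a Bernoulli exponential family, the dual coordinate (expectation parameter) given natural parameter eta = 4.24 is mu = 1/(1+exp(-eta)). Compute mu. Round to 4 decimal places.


Dual coordinate (expectation parameter) for Bernoulli:
mu = 1/(1+exp(-eta)).
eta = 4.24.
exp(-eta) = exp(-4.24) = 0.014408.
mu = 1/(1+0.014408) = 0.9858

0.9858


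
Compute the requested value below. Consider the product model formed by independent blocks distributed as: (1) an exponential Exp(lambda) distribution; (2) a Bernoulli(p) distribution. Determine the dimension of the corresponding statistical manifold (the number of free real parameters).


The dimension of a statistical manifold equals the number of free
(independent) real parameters of the model. For a product of independent
blocks the parameter counts add.
- exponential (lambda): 1.
- Bernoulli (p): 1.
Total = 1 + 1 = 2.
Dimension = 2

2


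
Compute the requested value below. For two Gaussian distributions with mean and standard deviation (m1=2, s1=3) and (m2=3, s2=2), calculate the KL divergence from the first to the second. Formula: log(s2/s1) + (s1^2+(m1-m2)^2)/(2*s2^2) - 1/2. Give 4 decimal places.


KL divergence between normal distributions:
KL = log(s2/s1) + (s1^2 + (m1-m2)^2)/(2*s2^2) - 1/2.
log(2/3) = -0.405465.
(3^2 + (2-3)^2)/(2*2^2) = (9 + 1)/8 = 1.25.
KL = -0.405465 + 1.25 - 0.5 = 0.3445

0.3445


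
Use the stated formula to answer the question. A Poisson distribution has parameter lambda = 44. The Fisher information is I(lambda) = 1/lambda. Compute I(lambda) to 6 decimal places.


Fisher information for Poisson: I(lambda) = 1/lambda.
lambda = 44.
I(lambda) = 1/44 = 0.022727

0.022727


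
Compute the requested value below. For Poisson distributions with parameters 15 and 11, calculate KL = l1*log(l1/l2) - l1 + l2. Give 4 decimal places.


KL divergence for Poisson:
KL = l1*log(l1/l2) - l1 + l2.
l1 = 15, l2 = 11.
log(15/11) = 0.310155.
l1*log(l1/l2) = 15 * 0.310155 = 4.652324.
KL = 4.652324 - 15 + 11 = 0.6523

0.6523


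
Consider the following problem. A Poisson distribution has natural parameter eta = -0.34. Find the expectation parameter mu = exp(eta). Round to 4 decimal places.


Expectation parameter for Poisson exponential family:
mu = exp(eta).
eta = -0.34.
mu = exp(-0.34) = 0.7118

0.7118


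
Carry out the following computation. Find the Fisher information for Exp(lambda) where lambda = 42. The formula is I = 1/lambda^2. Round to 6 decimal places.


Fisher information for exponential: I(lambda) = 1/lambda^2.
lambda = 42, lambda^2 = 1764.
I = 1/1764 = 0.000567

0.000567


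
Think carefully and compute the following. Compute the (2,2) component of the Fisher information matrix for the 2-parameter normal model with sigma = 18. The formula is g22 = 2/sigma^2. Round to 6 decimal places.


For the 2-parameter normal family, the Fisher metric has:
  g11 = 1/sigma^2, g22 = 2/sigma^2.
sigma = 18, sigma^2 = 324.
g22 = 0.006173

0.006173


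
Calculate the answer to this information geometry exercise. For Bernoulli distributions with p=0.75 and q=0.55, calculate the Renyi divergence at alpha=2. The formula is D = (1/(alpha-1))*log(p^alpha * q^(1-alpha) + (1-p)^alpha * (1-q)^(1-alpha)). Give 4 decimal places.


Renyi divergence of order alpha between Bernoulli distributions:
D = (1/(alpha-1))*log(p^alpha * q^(1-alpha) + (1-p)^alpha * (1-q)^(1-alpha)).
alpha = 2, p = 0.75, q = 0.55.
p^alpha * q^(1-alpha) = 0.75^2 * 0.55^-1 = 1.022727.
(1-p)^alpha * (1-q)^(1-alpha) = 0.25^2 * 0.45^-1 = 0.138889.
sum = 1.022727 + 0.138889 = 1.161616.
D = (1/1)*log(1.161616) = 0.1498

0.1498


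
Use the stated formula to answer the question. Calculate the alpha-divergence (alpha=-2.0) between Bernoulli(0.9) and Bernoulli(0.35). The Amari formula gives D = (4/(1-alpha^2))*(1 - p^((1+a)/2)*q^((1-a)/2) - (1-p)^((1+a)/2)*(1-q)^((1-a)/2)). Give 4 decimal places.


Amari alpha-divergence:
D = (4/(1-alpha^2))*(1 - p^((1+a)/2)*q^((1-a)/2) - (1-p)^((1+a)/2)*(1-q)^((1-a)/2)).
alpha = -2.0, p = 0.9, q = 0.35.
e1 = (1+alpha)/2 = -0.5, e2 = (1-alpha)/2 = 1.5.
t1 = p^e1 * q^e2 = 0.9^-0.5 * 0.35^1.5 = 0.218263.
t2 = (1-p)^e1 * (1-q)^e2 = 0.1^-0.5 * 0.65^1.5 = 1.657181.
4/(1-alpha^2) = -1.333333.
D = -1.333333*(1 - 0.218263 - 1.657181) = 1.1673

1.1673


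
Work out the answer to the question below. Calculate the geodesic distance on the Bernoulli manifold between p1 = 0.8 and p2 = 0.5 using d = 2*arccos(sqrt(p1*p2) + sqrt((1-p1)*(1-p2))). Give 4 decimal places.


Geodesic distance on Bernoulli manifold:
d(p1,p2) = 2*arccos(sqrt(p1*p2) + sqrt((1-p1)*(1-p2))).
sqrt(p1*p2) = sqrt(0.8*0.5) = 0.632456.
sqrt((1-p1)*(1-p2)) = sqrt(0.2*0.5) = 0.316228.
arg = 0.632456 + 0.316228 = 0.948683.
d = 2*arccos(0.948683) = 0.6435

0.6435


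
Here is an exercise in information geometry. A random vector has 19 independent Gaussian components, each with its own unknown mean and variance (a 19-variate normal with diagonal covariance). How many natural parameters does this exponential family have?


Exponential family dimension calculation:
Each univariate normal has two natural parameters (mu/sigma^2 and -1/(2 sigma^2)).
With 19 independent components, dim = 2 * 19 = 38.

38


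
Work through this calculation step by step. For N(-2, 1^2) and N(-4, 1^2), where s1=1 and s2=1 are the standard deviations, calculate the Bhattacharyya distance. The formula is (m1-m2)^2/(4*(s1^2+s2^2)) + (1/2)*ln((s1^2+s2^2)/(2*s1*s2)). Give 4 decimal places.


Bhattacharyya distance between two Gaussians:
DB = (m1-m2)^2/(4*(s1^2+s2^2)) + (1/2)*ln((s1^2+s2^2)/(2*s1*s2)).
(m1-m2)^2 = (2)^2 = 4.
s1^2+s2^2 = 1 + 1 = 2.
term1 = 4/8 = 0.5.
term2 = 0.5*ln(2/2.0) = 0.0.
DB = 0.5 + 0.0 = 0.5000

0.5000


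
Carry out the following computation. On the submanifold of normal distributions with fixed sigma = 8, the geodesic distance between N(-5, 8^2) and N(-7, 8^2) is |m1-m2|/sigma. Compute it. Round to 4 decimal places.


On the fixed-variance normal subfamily, geodesic distance = |m1-m2|/sigma.
|-5 - -7| = 2.
sigma = 8.
d = 2/8 = 0.2500

0.2500


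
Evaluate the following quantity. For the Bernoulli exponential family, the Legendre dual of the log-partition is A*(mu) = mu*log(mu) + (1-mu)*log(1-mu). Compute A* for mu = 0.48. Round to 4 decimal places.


Legendre transform for Bernoulli:
A*(mu) = mu*log(mu) + (1-mu)*log(1-mu).
mu = 0.48, 1-mu = 0.52.
mu*log(mu) = 0.48*log(0.48) = -0.352305.
(1-mu)*log(1-mu) = 0.52*log(0.52) = -0.340042.
A* = -0.352305 + -0.340042 = -0.6923

-0.6923


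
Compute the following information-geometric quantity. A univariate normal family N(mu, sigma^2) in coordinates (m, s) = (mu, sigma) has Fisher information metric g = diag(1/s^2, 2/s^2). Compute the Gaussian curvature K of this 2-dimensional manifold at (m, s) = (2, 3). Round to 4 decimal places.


The metric has the form g = (A dm^2 + B ds^2)/s^2 with A = 1, B = 2.
Substitute u = sqrt(A/B)*m: g = B*(du^2 + ds^2)/s^2, i.e. B times the
Poincare upper half-plane metric, which has constant Gaussian curvature -1.
Scaling a 2D metric by a constant c divides the Gaussian curvature by c,
so K = -1/B = -1/(2) = -0.5000 everywhere (the point (m, s) = (2, 3) is irrelevant:
the curvature is constant).
The requested Gaussian curvature is K = -0.5000.

-0.5000


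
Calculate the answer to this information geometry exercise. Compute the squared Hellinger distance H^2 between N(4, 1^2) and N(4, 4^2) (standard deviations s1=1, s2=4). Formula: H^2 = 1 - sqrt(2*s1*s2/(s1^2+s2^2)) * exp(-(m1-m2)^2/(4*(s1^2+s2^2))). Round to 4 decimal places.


Squared Hellinger distance for Gaussians:
H^2 = 1 - sqrt(2*s1*s2/(s1^2+s2^2)) * exp(-(m1-m2)^2/(4*(s1^2+s2^2))).
s1^2 = 1, s2^2 = 16, s1^2+s2^2 = 17.
sqrt(2*1*4/(17)) = 0.685994.
(m1-m2)^2 = (0)^2 = 0.
exp(-0/(4*17)) = exp(0.0) = 1.0.
H^2 = 1 - 0.685994*1.0 = 0.3140

0.3140


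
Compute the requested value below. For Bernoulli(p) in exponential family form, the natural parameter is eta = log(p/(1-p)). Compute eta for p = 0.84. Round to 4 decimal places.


Natural parameter for Bernoulli: eta = log(p/(1-p)).
p = 0.84, 1-p = 0.16.
p/(1-p) = 5.25.
eta = log(5.25) = 1.6582

1.6582


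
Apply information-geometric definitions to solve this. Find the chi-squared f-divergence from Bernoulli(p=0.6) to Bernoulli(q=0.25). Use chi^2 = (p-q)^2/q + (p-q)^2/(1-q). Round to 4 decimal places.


Chi-squared divergence between Bernoulli distributions:
chi^2 = (p-q)^2/q + (p-q)^2/(1-q).
p = 0.6, q = 0.25, p-q = 0.35.
(p-q)^2 = 0.1225.
term1 = 0.1225/0.25 = 0.49.
term2 = 0.1225/0.75 = 0.163333.
chi^2 = 0.49 + 0.163333 = 0.6533

0.6533


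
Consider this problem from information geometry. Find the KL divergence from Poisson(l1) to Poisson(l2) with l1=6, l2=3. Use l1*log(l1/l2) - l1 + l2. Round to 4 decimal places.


KL divergence for Poisson:
KL = l1*log(l1/l2) - l1 + l2.
l1 = 6, l2 = 3.
log(6/3) = 0.693147.
l1*log(l1/l2) = 6 * 0.693147 = 4.158883.
KL = 4.158883 - 6 + 3 = 1.1589

1.1589


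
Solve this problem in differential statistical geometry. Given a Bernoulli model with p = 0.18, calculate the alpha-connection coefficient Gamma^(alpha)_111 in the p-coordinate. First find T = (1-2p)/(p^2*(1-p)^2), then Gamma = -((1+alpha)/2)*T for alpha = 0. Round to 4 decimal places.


Skewness (Amari-Chentsov) tensor: T = (1-2p)/(p^2*(1-p)^2).
p = 0.18, 1-2p = 0.64, p^2 = 0.0324, (1-p)^2 = 0.6724.
T = 0.64/(0.0324 * 0.6724) = 29.376988.
In the p-coordinate, Gamma^(alpha) = Gamma^(0) - (alpha/2)*T with Gamma^(0) = (1/2)*g'(p) = -T/2,
so Gamma^(alpha) = -((1+alpha)/2)*T.
alpha = 0, -(1+alpha)/2 = -0.5.
Gamma = -0.5 * 29.376988 = -14.6885

-14.6885


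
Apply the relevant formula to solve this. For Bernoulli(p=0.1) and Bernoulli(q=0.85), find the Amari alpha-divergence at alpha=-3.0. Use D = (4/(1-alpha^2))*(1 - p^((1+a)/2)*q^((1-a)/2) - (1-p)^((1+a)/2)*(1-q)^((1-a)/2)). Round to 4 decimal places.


Amari alpha-divergence:
D = (4/(1-alpha^2))*(1 - p^((1+a)/2)*q^((1-a)/2) - (1-p)^((1+a)/2)*(1-q)^((1-a)/2)).
alpha = -3.0, p = 0.1, q = 0.85.
e1 = (1+alpha)/2 = -1.0, e2 = (1-alpha)/2 = 2.0.
t1 = p^e1 * q^e2 = 0.1^-1.0 * 0.85^2.0 = 7.225.
t2 = (1-p)^e1 * (1-q)^e2 = 0.9^-1.0 * 0.15^2.0 = 0.025.
4/(1-alpha^2) = -0.5.
D = -0.5*(1 - 7.225 - 0.025) = 3.1250

3.1250


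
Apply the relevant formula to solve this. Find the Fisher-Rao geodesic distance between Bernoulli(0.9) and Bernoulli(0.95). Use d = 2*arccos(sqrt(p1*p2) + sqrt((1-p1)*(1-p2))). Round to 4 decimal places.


Geodesic distance on Bernoulli manifold:
d(p1,p2) = 2*arccos(sqrt(p1*p2) + sqrt((1-p1)*(1-p2))).
sqrt(p1*p2) = sqrt(0.9*0.95) = 0.924662.
sqrt((1-p1)*(1-p2)) = sqrt(0.1*0.05) = 0.070711.
arg = 0.924662 + 0.070711 = 0.995373.
d = 2*arccos(0.995373) = 0.1925

0.1925


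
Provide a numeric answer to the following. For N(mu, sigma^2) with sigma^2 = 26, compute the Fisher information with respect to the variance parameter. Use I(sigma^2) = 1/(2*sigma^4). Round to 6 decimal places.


Fisher information for variance: I(sigma^2) = 1/(2*sigma^4).
sigma^2 = 26, so sigma^4 = 676.
I = 1/(2*676) = 1/1352 = 0.000740

0.000740


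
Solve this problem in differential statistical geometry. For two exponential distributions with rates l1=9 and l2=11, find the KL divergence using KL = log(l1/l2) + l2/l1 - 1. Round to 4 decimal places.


KL divergence for exponential family:
KL = log(l1/l2) + l2/l1 - 1.
log(9/11) = -0.200671.
11/9 = 1.222222.
KL = -0.200671 + 1.222222 - 1 = 0.0216

0.0216


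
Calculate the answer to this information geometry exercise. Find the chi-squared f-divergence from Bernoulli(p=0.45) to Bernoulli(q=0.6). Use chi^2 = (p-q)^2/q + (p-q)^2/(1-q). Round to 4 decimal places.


Chi-squared divergence between Bernoulli distributions:
chi^2 = (p-q)^2/q + (p-q)^2/(1-q).
p = 0.45, q = 0.6, p-q = -0.15.
(p-q)^2 = 0.0225.
term1 = 0.0225/0.6 = 0.0375.
term2 = 0.0225/0.4 = 0.05625.
chi^2 = 0.0375 + 0.05625 = 0.0937

0.0937


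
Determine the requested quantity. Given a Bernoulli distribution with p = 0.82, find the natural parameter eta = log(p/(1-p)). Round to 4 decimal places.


Natural parameter for Bernoulli: eta = log(p/(1-p)).
p = 0.82, 1-p = 0.18.
p/(1-p) = 4.555556.
eta = log(4.555556) = 1.5163

1.5163


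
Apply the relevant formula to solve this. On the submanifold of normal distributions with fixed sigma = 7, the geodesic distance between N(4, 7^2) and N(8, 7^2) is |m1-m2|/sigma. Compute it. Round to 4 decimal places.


On the fixed-variance normal subfamily, geodesic distance = |m1-m2|/sigma.
|4 - 8| = 4.
sigma = 7.
d = 4/7 = 0.5714

0.5714


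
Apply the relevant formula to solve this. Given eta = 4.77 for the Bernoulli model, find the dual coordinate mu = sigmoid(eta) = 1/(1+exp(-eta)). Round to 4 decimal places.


Dual coordinate (expectation parameter) for Bernoulli:
mu = 1/(1+exp(-eta)).
eta = 4.77.
exp(-eta) = exp(-4.77) = 0.00848.
mu = 1/(1+0.00848) = 0.9916

0.9916


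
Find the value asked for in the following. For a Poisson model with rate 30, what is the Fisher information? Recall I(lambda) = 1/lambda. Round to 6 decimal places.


Fisher information for Poisson: I(lambda) = 1/lambda.
lambda = 30.
I(lambda) = 1/30 = 0.033333

0.033333


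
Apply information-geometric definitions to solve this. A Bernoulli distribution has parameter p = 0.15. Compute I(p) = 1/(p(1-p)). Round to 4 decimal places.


For Bernoulli(p), Fisher information is I(p) = 1/(p*(1-p)).
p = 0.15, 1-p = 0.85.
p*(1-p) = 0.1275.
I(p) = 1/0.1275 = 7.8431

7.8431


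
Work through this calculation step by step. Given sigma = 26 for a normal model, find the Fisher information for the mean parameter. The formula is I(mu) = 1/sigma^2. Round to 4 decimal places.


The Fisher information for the mean of a normal distribution is I(mu) = 1/sigma^2.
sigma = 26, so sigma^2 = 676.
I(mu) = 1/676 = 0.0015

0.0015


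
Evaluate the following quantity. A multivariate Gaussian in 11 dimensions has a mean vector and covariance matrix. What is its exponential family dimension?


Exponential family dimension calculation:
For 11-dim MVN: mean has 11 params, covariance has 11*12/2 = 66 unique entries.
Total dim = 11 + 66 = 77.

77


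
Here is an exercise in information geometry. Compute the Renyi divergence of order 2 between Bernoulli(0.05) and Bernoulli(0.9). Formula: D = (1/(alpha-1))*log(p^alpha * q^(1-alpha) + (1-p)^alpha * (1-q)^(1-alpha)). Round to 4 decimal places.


Renyi divergence of order alpha between Bernoulli distributions:
D = (1/(alpha-1))*log(p^alpha * q^(1-alpha) + (1-p)^alpha * (1-q)^(1-alpha)).
alpha = 2, p = 0.05, q = 0.9.
p^alpha * q^(1-alpha) = 0.05^2 * 0.9^-1 = 0.002778.
(1-p)^alpha * (1-q)^(1-alpha) = 0.95^2 * 0.1^-1 = 9.025.
sum = 0.002778 + 9.025 = 9.027778.
D = (1/1)*log(9.027778) = 2.2003

2.2003


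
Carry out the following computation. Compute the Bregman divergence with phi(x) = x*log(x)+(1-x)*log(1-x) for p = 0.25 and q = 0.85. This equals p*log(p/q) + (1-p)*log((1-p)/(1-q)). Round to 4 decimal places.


Bregman divergence with negative entropy generator:
D = p*log(p/q) + (1-p)*log((1-p)/(1-q)).
p = 0.25, q = 0.85.
p*log(p/q) = 0.25*log(0.25/0.85) = -0.305944.
(1-p)*log((1-p)/(1-q)) = 0.75*log(0.75/0.15) = 1.207078.
D = -0.305944 + 1.207078 = 0.9011

0.9011


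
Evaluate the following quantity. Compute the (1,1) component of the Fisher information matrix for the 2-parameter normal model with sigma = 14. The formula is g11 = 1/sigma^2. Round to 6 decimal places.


For the 2-parameter normal family, the Fisher metric has:
  g11 = 1/sigma^2, g22 = 2/sigma^2.
sigma = 14, sigma^2 = 196.
g11 = 0.005102

0.005102


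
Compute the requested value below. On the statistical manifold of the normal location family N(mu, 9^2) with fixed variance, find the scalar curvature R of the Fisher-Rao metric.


This family has a single free parameter, so its statistical manifold
is 1-dimensional. The Riemann curvature tensor of any 1-dimensional
Riemannian manifold vanishes identically, so R = 0.

0


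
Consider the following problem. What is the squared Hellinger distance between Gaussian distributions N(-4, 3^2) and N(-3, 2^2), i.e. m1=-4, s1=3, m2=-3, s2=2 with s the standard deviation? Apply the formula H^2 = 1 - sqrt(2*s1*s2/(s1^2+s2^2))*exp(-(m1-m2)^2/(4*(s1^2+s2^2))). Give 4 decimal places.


Squared Hellinger distance for Gaussians:
H^2 = 1 - sqrt(2*s1*s2/(s1^2+s2^2)) * exp(-(m1-m2)^2/(4*(s1^2+s2^2))).
s1^2 = 9, s2^2 = 4, s1^2+s2^2 = 13.
sqrt(2*3*2/(13)) = 0.960769.
(m1-m2)^2 = (-1)^2 = 1.
exp(-1/(4*13)) = exp(-0.019231) = 0.980953.
H^2 = 1 - 0.960769*0.980953 = 0.0575

0.0575


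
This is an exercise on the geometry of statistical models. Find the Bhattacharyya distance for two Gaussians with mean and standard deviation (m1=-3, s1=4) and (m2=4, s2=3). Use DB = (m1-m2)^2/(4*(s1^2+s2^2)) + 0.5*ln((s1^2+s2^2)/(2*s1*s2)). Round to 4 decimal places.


Bhattacharyya distance between two Gaussians:
DB = (m1-m2)^2/(4*(s1^2+s2^2)) + (1/2)*ln((s1^2+s2^2)/(2*s1*s2)).
(m1-m2)^2 = (-7)^2 = 49.
s1^2+s2^2 = 16 + 9 = 25.
term1 = 49/100 = 0.49.
term2 = 0.5*ln(25/24.0) = 0.020411.
DB = 0.49 + 0.020411 = 0.5104

0.5104


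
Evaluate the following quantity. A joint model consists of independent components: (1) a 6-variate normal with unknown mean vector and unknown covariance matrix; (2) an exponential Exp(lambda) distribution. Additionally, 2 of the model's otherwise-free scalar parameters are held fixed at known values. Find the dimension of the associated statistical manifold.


The dimension of a statistical manifold equals the number of free
(independent) real parameters of the model. For a product of independent
blocks the parameter counts add.
- 6-variate normal: 6 (mean) + 6*7/2 = 21 (symmetric covariance) = 27.
- exponential (lambda): 1.
Total = 27 + 1 = 28.
2 parameter(s) fixed at known values: 28 - 2 = 26.
Dimension = 26

26


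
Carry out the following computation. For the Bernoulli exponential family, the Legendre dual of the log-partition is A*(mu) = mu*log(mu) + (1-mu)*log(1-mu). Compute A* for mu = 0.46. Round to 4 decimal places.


Legendre transform for Bernoulli:
A*(mu) = mu*log(mu) + (1-mu)*log(1-mu).
mu = 0.46, 1-mu = 0.54.
mu*log(mu) = 0.46*log(0.46) = -0.357203.
(1-mu)*log(1-mu) = 0.54*log(0.54) = -0.332741.
A* = -0.357203 + -0.332741 = -0.6899

-0.6899


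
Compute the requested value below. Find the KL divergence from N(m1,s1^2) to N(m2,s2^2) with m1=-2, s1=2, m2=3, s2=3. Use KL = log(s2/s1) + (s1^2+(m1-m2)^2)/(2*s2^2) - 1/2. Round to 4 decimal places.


KL divergence between normal distributions:
KL = log(s2/s1) + (s1^2 + (m1-m2)^2)/(2*s2^2) - 1/2.
log(3/2) = 0.405465.
(2^2 + (-2-3)^2)/(2*3^2) = (4 + 25)/18 = 1.611111.
KL = 0.405465 + 1.611111 - 0.5 = 1.5166

1.5166


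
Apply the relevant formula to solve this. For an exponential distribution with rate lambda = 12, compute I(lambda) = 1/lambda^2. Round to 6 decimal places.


Fisher information for exponential: I(lambda) = 1/lambda^2.
lambda = 12, lambda^2 = 144.
I = 1/144 = 0.006944

0.006944


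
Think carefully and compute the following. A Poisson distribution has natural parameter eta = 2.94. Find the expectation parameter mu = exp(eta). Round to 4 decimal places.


Expectation parameter for Poisson exponential family:
mu = exp(eta).
eta = 2.94.
mu = exp(2.94) = 18.9158

18.9158


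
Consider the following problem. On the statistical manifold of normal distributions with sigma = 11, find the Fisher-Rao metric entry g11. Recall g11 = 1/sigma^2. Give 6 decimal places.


For the 2-parameter normal family, the Fisher metric has:
  g11 = 1/sigma^2, g22 = 2/sigma^2.
sigma = 11, sigma^2 = 121.
g11 = 0.008264

0.008264


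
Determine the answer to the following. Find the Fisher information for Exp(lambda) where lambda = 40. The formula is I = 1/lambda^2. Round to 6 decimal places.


Fisher information for exponential: I(lambda) = 1/lambda^2.
lambda = 40, lambda^2 = 1600.
I = 1/1600 = 0.000625

0.000625


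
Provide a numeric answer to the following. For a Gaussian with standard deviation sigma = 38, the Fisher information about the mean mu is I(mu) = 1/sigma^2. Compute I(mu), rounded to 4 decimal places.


The Fisher information for the mean of a normal distribution is I(mu) = 1/sigma^2.
sigma = 38, so sigma^2 = 1444.
I(mu) = 1/1444 = 0.0007

0.0007


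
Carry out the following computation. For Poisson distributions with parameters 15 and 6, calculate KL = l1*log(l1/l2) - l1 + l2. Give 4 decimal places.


KL divergence for Poisson:
KL = l1*log(l1/l2) - l1 + l2.
l1 = 15, l2 = 6.
log(15/6) = 0.916291.
l1*log(l1/l2) = 15 * 0.916291 = 13.744361.
KL = 13.744361 - 15 + 6 = 4.7444

4.7444


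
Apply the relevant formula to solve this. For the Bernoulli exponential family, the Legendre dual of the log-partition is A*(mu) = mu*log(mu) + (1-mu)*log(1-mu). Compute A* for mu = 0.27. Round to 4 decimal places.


Legendre transform for Bernoulli:
A*(mu) = mu*log(mu) + (1-mu)*log(1-mu).
mu = 0.27, 1-mu = 0.73.
mu*log(mu) = 0.27*log(0.27) = -0.35352.
(1-mu)*log(1-mu) = 0.73*log(0.73) = -0.229739.
A* = -0.35352 + -0.229739 = -0.5833

-0.5833


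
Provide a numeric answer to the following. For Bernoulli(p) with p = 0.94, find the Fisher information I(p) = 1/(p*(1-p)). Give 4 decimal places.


For Bernoulli(p), Fisher information is I(p) = 1/(p*(1-p)).
p = 0.94, 1-p = 0.06.
p*(1-p) = 0.0564.
I(p) = 1/0.0564 = 17.7305

17.7305


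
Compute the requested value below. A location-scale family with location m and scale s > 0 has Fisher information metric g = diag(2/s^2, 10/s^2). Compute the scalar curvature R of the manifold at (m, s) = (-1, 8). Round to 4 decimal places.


The metric has the form g = (A dm^2 + B ds^2)/s^2 with A = 2, B = 10.
Substitute u = sqrt(A/B)*m: g = B*(du^2 + ds^2)/s^2, i.e. B times the
Poincare upper half-plane metric, which has constant Gaussian curvature -1.
Scaling a 2D metric by a constant c divides the Gaussian curvature by c,
so K = -1/B = -1/(10) = -0.1000 everywhere (the point (m, s) = (-1, 8) is irrelevant:
the curvature is constant).
Scalar curvature in dimension 2: R = 2K = -2/(10) = -0.2000.

-0.2000


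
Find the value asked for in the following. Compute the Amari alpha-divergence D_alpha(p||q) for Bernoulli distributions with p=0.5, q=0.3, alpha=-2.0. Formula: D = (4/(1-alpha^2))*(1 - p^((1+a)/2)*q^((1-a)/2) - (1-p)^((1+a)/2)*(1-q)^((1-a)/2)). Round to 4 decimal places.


Amari alpha-divergence:
D = (4/(1-alpha^2))*(1 - p^((1+a)/2)*q^((1-a)/2) - (1-p)^((1+a)/2)*(1-q)^((1-a)/2)).
alpha = -2.0, p = 0.5, q = 0.3.
e1 = (1+alpha)/2 = -0.5, e2 = (1-alpha)/2 = 1.5.
t1 = p^e1 * q^e2 = 0.5^-0.5 * 0.3^1.5 = 0.232379.
t2 = (1-p)^e1 * (1-q)^e2 = 0.5^-0.5 * 0.7^1.5 = 0.828251.
4/(1-alpha^2) = -1.333333.
D = -1.333333*(1 - 0.232379 - 0.828251) = 0.0808

0.0808


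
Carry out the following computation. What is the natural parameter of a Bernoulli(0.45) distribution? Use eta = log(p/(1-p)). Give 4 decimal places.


Natural parameter for Bernoulli: eta = log(p/(1-p)).
p = 0.45, 1-p = 0.55.
p/(1-p) = 0.818182.
eta = log(0.818182) = -0.2007

-0.2007


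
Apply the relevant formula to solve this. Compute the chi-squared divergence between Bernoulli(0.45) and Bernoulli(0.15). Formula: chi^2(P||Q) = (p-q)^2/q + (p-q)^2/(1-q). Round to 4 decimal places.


Chi-squared divergence between Bernoulli distributions:
chi^2 = (p-q)^2/q + (p-q)^2/(1-q).
p = 0.45, q = 0.15, p-q = 0.3.
(p-q)^2 = 0.09.
term1 = 0.09/0.15 = 0.6.
term2 = 0.09/0.85 = 0.105882.
chi^2 = 0.6 + 0.105882 = 0.7059

0.7059


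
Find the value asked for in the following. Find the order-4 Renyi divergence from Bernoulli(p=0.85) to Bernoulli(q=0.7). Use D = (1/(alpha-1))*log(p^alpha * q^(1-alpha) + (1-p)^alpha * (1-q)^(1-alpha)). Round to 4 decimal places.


Renyi divergence of order alpha between Bernoulli distributions:
D = (1/(alpha-1))*log(p^alpha * q^(1-alpha) + (1-p)^alpha * (1-q)^(1-alpha)).
alpha = 4, p = 0.85, q = 0.7.
p^alpha * q^(1-alpha) = 0.85^4 * 0.7^-3 = 1.521884.
(1-p)^alpha * (1-q)^(1-alpha) = 0.15^4 * 0.3^-3 = 0.01875.
sum = 1.521884 + 0.01875 = 1.540634.
D = (1/3)*log(1.540634) = 0.1441

0.1441
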